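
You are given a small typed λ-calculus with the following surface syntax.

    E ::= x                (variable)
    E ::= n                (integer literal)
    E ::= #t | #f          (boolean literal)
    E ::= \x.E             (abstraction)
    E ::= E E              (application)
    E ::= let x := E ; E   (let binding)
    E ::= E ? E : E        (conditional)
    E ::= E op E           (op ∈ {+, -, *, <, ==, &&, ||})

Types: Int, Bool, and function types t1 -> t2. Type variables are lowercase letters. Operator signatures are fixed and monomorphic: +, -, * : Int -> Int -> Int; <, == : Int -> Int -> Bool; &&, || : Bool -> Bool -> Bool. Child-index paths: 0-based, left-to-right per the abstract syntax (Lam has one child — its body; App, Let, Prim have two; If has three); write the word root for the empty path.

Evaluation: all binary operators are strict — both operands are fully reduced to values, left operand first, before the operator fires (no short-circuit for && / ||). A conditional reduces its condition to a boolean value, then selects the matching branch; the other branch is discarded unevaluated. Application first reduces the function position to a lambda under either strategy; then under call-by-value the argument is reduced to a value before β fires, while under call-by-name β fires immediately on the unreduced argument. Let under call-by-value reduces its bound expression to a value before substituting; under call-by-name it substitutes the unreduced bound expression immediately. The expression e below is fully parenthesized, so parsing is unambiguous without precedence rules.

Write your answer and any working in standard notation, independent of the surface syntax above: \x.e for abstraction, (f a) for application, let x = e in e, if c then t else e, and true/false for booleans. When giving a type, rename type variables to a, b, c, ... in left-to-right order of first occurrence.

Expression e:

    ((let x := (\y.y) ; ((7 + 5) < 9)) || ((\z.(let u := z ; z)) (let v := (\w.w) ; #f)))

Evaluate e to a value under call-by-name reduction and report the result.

Answer: false

Working:
step 0: ((let x = (\y.y) in ((7 + 5) < 9)) || ((\z.(let u = z in z)) (let v = (\w.w) in false)))
step 1: [let@0] (((7 + 5) < 9) || ((\z.(let u = z in z)) (let v = (\w.w) in false)))
step 2: [delta@0.0] ((12 < 9) || ((\z.(let u = z in z)) (let v = (\w.w) in false)))
step 3: [delta@0] (false || ((\z.(let u = z in z)) (let v = (\w.w) in false)))
step 4: [beta@1] (false || (let u = (let v = (\w.w) in false) in (let v = (\w.w) in false)))
step 5: [let@1] (false || (let v = (\w.w) in false))
step 6: [let@1] (false || false)
step 7: [delta@root] false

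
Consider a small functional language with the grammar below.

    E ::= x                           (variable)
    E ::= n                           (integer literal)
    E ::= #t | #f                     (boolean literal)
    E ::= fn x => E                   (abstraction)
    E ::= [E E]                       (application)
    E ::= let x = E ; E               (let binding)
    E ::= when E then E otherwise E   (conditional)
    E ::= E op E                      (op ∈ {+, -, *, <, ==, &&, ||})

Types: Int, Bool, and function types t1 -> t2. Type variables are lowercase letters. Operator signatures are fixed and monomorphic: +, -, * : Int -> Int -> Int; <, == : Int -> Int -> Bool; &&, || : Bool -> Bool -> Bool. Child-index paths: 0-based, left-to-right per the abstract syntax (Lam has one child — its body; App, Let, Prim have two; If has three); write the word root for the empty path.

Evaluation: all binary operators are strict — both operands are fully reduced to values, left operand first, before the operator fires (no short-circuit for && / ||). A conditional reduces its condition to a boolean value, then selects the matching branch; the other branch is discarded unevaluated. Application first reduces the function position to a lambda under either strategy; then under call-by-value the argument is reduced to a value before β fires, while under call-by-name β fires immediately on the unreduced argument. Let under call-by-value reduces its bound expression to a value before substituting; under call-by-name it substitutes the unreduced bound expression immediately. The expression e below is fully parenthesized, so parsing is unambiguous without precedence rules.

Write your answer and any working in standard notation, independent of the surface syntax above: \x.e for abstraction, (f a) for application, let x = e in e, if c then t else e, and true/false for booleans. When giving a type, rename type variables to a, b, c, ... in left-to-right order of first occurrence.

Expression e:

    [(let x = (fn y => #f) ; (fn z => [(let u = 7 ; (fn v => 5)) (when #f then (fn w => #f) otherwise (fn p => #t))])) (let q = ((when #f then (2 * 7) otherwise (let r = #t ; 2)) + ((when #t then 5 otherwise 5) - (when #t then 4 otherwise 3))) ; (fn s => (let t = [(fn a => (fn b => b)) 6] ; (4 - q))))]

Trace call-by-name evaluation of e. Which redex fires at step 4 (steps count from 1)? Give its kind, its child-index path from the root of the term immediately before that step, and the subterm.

Derivation:
step 0: ((let x = (\y.false) in (\z.((let u = 7 in (\v.5)) (if false then (\w.false) else (\p.true))))) (let q = ((if false then (2 * 7) else (let r = true in 2)) + ((if true then 5 else 5) - (if true then 4 else 3))) in (\s.(let t = ((\a.(\b.b)) 6) in (4 - q)))))
step 1: [let@0] ((\z.((let u = 7 in (\v.5)) (if false then (\w.false) else (\p.true)))) (let q = ((if false then (2 * 7) else (let r = true in 2)) + ((if true then 5 else 5) - (if true then 4 else 3))) in (\s.(let t = ((\a.(\b.b)) 6) in (4 - q)))))
step 2: [beta@root] ((let u = 7 in (\v.5)) (if false then (\w.false) else (\p.true)))
step 3: [let@0] ((\v.5) (if false then (\w.false) else (\p.true)))
step 4: [beta@root] 5

Answer: beta at root : ((\v.5) (if false then (\w.false) else (\p.true)))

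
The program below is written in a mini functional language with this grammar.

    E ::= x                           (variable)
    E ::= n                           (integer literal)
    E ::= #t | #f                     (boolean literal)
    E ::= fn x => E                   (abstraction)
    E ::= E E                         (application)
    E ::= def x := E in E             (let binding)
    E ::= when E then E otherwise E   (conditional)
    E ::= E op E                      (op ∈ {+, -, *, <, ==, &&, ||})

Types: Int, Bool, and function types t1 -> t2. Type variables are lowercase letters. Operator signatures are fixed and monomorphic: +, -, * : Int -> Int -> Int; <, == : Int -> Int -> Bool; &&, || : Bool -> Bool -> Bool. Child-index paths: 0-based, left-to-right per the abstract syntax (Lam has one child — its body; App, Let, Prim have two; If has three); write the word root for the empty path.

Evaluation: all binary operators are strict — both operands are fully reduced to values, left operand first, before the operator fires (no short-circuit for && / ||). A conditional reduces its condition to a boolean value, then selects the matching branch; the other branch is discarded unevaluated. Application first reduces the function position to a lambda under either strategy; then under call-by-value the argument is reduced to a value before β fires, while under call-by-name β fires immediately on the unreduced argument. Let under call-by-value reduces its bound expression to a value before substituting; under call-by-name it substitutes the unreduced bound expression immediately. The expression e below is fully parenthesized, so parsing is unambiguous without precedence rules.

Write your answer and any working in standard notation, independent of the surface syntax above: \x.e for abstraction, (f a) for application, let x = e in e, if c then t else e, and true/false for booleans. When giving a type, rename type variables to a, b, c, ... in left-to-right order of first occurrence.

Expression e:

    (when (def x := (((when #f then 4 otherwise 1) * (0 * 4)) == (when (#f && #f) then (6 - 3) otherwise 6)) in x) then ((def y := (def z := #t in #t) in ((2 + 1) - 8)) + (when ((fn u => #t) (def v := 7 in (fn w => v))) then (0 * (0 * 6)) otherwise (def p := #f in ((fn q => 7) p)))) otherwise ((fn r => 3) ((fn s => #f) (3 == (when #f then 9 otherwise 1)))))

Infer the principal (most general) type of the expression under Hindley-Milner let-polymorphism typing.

Trace:
  unify Bool ~ Bool
  unify Int ~ Int
  unify Int ~ Int
  unify Int ~ Int
  unify Int ~ Int
  unify Int ~ Int
  unify Int ~ Int
  unify Bool ~ Bool
  unify Bool ~ Bool
  unify Bool ~ Bool
  unify Int ~ Int
  unify Int ~ Int
  unify Int ~ Int
  unify Int ~ Int
let x : Bool
x : Bool
  unify Bool ~ Bool
let z : Bool
let y : Bool
  unify Int ~ Int
  unify Int ~ Int
  unify Int ~ Int
  unify Int ~ Int
  unify Int ~ Int
\u._ : a -> Bool
let v : Int
v : Int
\w._ : b -> Int
  unify a -> Bool ~ (b -> Int) -> c
  unify a ~ b -> Int
  unify Bool ~ c
_ _ : Bool
  unify Bool ~ Bool
  unify Int ~ Int
  unify Int ~ Int
  unify Int ~ Int
  unify Int ~ Int
let p : Bool
\q._ : d -> Int
p : Bool
  unify d -> Int ~ Bool -> e
  unify d ~ Bool
  unify Int ~ e
_ _ : Int
  unify Int ~ Int
  unify Int ~ Int
\r._ : f -> Int
\s._ : g -> Bool
  unify Int ~ Int
  unify Bool ~ Bool
  unify Int ~ Int
  unify Int ~ Int
  unify g -> Bool ~ Bool -> h
  unify g ~ Bool
  unify Bool ~ h
_ _ : Bool
  unify f -> Int ~ Bool -> i
  unify f ~ Bool
  unify Int ~ i
_ _ : Int
  unify Int ~ Int

Answer: Int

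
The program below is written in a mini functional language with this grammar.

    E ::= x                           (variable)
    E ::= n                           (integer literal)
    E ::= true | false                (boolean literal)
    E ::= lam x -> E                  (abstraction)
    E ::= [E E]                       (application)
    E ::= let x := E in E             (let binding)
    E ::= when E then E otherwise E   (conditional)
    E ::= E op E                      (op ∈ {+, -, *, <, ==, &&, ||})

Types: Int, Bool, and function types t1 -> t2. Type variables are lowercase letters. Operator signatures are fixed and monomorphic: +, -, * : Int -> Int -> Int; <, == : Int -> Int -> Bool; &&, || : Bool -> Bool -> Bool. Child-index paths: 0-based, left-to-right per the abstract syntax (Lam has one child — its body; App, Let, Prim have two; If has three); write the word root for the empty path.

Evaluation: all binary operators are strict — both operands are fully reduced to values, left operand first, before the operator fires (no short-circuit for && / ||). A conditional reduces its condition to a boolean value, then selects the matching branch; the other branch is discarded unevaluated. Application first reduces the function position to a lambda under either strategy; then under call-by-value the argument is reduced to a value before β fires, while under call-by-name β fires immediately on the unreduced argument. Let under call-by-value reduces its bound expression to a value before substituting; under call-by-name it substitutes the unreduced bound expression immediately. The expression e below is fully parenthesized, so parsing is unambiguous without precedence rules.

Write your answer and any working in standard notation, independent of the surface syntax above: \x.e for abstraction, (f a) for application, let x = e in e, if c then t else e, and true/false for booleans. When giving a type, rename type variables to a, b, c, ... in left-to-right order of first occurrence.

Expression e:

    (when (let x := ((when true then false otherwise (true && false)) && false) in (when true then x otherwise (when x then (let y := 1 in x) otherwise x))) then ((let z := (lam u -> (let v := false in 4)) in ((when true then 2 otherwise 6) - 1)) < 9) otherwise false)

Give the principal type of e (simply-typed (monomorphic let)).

Derivation:
  unify Bool ~ Bool
  unify Bool ~ Bool
  unify Bool ~ Bool
  unify Bool ~ Bool
  unify Bool ~ Bool
  unify Bool ~ Bool
let x : Bool
  unify Bool ~ Bool
x : Bool
x : Bool
  unify Bool ~ Bool
let y : Int
x : Bool
x : Bool
  unify Bool ~ Bool
  unify Bool ~ Bool
  unify Bool ~ Bool
let v : Bool
\u._ : a -> Int
let z : a -> Int
  unify Bool ~ Bool
  unify Int ~ Int
  unify Int ~ Int
  unify Int ~ Int
  unify Int ~ Int
  unify Int ~ Int
  unify Bool ~ Bool

Answer: Bool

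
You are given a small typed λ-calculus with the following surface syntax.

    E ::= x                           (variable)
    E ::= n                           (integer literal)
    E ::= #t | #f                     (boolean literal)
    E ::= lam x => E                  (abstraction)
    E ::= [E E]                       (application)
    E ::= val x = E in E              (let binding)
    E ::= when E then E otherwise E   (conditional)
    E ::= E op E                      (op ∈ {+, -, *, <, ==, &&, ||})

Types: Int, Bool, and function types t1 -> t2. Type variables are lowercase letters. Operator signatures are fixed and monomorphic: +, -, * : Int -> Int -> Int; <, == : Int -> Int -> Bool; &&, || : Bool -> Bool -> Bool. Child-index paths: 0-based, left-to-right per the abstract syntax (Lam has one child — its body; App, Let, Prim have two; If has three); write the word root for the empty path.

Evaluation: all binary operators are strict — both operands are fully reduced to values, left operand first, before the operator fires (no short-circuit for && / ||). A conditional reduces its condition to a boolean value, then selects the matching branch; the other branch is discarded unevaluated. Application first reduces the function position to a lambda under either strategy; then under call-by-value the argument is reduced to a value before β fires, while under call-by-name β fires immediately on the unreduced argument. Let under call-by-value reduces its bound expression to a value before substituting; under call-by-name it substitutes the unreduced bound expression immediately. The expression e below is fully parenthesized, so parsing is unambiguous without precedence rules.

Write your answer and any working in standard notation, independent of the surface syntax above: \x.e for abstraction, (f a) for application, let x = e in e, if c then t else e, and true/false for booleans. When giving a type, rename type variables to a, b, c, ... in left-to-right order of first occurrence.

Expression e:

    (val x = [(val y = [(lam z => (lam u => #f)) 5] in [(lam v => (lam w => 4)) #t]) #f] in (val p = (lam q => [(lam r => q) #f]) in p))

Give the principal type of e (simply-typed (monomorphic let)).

Trace:
\u._ : b -> Bool
\z._ : a -> b -> Bool
  unify a -> b -> Bool ~ Int -> c
  unify a ~ Int
  unify b -> Bool ~ c
_ _ : b -> Bool
let y : b -> Bool
\w._ : e -> Int
\v._ : d -> e -> Int
  unify d -> e -> Int ~ Bool -> f
  unify d ~ Bool
  unify e -> Int ~ f
_ _ : e -> Int
  unify e -> Int ~ Bool -> g
  unify e ~ Bool
  unify Int ~ g
_ _ : Int
let x : Int
q : h
\r._ : i -> h
  unify i -> h ~ Bool -> j
  unify i ~ Bool
  unify h ~ j
_ _ : j
\q._ : j -> j
let p : j -> j
p : j -> j

Answer: a -> a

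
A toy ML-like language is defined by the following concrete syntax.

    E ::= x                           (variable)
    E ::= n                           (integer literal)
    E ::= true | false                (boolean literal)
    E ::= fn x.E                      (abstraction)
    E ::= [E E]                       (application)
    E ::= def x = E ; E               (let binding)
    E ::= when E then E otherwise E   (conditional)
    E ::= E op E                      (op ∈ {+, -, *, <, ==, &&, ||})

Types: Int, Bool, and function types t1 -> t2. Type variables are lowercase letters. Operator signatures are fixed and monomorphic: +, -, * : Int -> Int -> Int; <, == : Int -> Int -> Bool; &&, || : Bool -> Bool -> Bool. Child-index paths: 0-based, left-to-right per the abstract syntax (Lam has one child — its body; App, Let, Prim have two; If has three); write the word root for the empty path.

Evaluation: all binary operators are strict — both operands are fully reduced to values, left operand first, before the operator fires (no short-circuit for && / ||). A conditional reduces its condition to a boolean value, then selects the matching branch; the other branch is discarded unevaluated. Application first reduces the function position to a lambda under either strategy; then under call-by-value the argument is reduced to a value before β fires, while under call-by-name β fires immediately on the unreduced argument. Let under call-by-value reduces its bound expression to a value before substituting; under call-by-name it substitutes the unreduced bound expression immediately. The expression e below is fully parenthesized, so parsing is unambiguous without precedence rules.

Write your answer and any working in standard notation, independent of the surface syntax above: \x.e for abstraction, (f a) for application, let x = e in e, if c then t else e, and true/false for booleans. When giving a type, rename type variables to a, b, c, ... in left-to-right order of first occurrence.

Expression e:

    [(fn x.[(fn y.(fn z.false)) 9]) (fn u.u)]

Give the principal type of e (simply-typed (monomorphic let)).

Derivation:
\z._ : c -> Bool
\y._ : b -> c -> Bool
  unify b -> c -> Bool ~ Int -> d
  unify b ~ Int
  unify c -> Bool ~ d
_ _ : c -> Bool
\x._ : a -> c -> Bool
u : e
\u._ : e -> e
  unify a -> c -> Bool ~ (e -> e) -> f
  unify a ~ e -> e
  unify c -> Bool ~ f
_ _ : c -> Bool

Answer: a -> Bool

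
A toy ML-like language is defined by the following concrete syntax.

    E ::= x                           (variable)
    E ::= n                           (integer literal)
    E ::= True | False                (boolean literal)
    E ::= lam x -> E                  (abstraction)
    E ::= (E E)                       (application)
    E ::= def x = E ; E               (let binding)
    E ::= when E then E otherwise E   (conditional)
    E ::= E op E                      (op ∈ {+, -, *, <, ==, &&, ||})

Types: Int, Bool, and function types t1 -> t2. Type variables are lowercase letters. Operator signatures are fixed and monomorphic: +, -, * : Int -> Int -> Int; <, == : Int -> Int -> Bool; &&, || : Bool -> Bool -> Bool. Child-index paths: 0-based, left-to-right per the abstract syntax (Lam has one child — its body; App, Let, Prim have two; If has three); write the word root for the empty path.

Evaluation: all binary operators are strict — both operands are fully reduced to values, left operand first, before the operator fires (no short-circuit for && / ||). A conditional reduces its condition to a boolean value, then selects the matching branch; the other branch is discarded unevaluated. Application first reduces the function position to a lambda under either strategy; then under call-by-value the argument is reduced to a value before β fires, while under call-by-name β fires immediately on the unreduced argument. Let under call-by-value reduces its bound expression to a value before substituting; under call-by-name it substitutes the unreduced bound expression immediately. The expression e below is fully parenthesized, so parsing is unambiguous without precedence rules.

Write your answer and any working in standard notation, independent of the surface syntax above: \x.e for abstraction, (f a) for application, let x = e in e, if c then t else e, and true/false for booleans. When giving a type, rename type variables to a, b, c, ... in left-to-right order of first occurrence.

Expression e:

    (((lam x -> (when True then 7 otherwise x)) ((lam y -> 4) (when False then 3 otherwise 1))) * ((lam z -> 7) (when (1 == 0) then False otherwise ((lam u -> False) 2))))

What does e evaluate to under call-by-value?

Derivation:
step 0: (((\x.(if true then 7 else x)) ((\y.4) (if false then 3 else 1))) * ((\z.7) (if (1 == 0) then false else ((\u.false) 2))))
step 1: [if@0.1.1] (((\x.(if true then 7 else x)) ((\y.4) 1)) * ((\z.7) (if (1 == 0) then false else ((\u.false) 2))))
step 2: [beta@0.1] (((\x.(if true then 7 else x)) 4) * ((\z.7) (if (1 == 0) then false else ((\u.false) 2))))
step 3: [beta@0] ((if true then 7 else 4) * ((\z.7) (if (1 == 0) then false else ((\u.false) 2))))
step 4: [if@0] (7 * ((\z.7) (if (1 == 0) then false else ((\u.false) 2))))
step 5: [delta@1.1.0] (7 * ((\z.7) (if false then false else ((\u.false) 2))))
step 6: [if@1.1] (7 * ((\z.7) ((\u.false) 2)))
step 7: [beta@1.1] (7 * ((\z.7) false))
step 8: [beta@1] (7 * 7)
step 9: [delta@root] 49

Answer: 49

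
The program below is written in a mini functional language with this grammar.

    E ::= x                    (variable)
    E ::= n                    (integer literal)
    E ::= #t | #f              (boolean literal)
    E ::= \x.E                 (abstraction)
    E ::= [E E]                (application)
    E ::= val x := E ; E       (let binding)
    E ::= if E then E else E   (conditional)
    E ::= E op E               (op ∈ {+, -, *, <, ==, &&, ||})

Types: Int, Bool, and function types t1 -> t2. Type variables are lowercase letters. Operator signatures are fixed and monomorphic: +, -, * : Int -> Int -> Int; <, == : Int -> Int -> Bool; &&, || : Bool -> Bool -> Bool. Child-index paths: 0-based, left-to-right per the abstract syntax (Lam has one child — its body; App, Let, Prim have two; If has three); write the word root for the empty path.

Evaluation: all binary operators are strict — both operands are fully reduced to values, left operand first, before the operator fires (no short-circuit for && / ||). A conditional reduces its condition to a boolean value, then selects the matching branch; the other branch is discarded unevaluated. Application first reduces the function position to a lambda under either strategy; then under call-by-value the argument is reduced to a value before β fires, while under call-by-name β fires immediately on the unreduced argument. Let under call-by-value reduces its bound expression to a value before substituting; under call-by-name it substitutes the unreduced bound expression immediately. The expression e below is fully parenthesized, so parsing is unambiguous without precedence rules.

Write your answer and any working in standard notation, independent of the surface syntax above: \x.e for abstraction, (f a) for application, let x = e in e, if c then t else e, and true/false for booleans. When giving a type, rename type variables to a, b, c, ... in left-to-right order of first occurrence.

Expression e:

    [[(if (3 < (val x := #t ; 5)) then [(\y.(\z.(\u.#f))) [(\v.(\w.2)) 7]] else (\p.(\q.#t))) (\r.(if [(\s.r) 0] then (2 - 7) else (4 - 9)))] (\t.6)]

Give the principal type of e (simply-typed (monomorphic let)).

Answer: Bool

Trace:
  unify Int ~ Int
let x : Bool
  unify Int ~ Int
  unify Bool ~ Bool
\u._ : c -> Bool
\z._ : b -> c -> Bool
\y._ : a -> b -> c -> Bool
\w._ : e -> Int
\v._ : d -> e -> Int
  unify d -> e -> Int ~ Int -> f
  unify d ~ Int
  unify e -> Int ~ f
_ _ : e -> Int
  unify a -> b -> c -> Bool ~ (e -> Int) -> g
  unify a ~ e -> Int
  unify b -> c -> Bool ~ g
_ _ : b -> c -> Bool
\q._ : i -> Bool
\p._ : h -> i -> Bool
  unify b -> c -> Bool ~ h -> i -> Bool
  unify b ~ h
  unify c -> Bool ~ i -> Bool
  unify c ~ i
  unify Bool ~ Bool
r : j
\s._ : k -> j
  unify k -> j ~ Int -> l
  unify k ~ Int
  unify j ~ l
_ _ : l
  unify l ~ Bool
  unify Int ~ Int
  unify Int ~ Int
  unify Int ~ Int
  unify Int ~ Int
  unify Int ~ Int
\r._ : Bool -> Int
  unify h -> i -> Bool ~ (Bool -> Int) -> m
  unify h ~ Bool -> Int
  unify i -> Bool ~ m
_ _ : i -> Bool
\t._ : n -> Int
  unify i -> Bool ~ (n -> Int) -> o
  unify i ~ n -> Int
  unify Bool ~ o
_ _ : Bool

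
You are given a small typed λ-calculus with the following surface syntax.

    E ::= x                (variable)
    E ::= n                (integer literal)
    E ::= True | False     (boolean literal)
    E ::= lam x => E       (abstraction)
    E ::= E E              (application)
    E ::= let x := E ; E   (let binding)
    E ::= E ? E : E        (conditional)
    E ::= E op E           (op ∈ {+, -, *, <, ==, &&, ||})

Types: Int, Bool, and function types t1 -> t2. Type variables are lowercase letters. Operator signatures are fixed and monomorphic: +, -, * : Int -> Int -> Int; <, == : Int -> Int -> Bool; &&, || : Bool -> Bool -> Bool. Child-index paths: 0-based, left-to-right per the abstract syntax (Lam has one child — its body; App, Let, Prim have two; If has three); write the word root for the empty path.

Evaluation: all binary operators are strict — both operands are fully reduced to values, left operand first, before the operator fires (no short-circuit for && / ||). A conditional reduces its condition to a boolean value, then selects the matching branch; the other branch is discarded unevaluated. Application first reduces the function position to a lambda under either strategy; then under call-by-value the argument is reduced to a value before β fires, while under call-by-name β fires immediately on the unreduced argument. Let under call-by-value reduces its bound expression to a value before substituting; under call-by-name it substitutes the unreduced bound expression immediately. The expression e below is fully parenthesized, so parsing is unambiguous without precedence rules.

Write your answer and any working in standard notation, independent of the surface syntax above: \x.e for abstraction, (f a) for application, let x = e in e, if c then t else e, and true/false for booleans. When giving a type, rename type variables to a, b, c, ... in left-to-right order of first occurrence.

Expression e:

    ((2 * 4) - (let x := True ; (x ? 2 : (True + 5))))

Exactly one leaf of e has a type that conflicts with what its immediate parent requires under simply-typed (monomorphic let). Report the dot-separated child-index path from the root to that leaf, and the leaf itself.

Answer: 1.1.2.0 : true

Trace:
  unify Int ~ Int
  unify Int ~ Int
  unify Int ~ Int
let x : Bool
x : Bool
  unify Bool ~ Bool
  unify Bool ~ Int
  FAIL: mismatch Bool ~ Int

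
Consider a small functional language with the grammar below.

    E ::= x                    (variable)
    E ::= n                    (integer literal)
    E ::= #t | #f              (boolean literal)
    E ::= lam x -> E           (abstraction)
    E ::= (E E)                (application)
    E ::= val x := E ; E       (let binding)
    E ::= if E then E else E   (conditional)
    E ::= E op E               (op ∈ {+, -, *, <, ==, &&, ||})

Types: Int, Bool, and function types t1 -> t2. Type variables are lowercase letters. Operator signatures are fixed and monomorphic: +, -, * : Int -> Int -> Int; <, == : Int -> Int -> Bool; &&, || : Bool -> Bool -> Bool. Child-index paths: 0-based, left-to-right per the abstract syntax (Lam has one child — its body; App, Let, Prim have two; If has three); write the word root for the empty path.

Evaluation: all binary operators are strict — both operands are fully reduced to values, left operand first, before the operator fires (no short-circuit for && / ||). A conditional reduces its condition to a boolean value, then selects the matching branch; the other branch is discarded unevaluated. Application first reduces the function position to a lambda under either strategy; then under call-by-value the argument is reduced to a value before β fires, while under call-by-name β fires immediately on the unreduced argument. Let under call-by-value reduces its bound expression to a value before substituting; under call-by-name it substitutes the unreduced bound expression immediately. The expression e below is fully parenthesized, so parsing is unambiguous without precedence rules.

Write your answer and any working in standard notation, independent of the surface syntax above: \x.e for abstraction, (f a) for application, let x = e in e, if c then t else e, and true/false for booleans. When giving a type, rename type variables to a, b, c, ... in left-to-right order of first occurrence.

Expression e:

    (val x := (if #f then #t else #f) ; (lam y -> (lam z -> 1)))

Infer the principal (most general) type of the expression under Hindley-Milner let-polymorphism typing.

Trace:
  unify Bool ~ Bool
  unify Bool ~ Bool
let x : Bool
\z._ : b -> Int
\y._ : a -> b -> Int

Answer: a -> b -> Int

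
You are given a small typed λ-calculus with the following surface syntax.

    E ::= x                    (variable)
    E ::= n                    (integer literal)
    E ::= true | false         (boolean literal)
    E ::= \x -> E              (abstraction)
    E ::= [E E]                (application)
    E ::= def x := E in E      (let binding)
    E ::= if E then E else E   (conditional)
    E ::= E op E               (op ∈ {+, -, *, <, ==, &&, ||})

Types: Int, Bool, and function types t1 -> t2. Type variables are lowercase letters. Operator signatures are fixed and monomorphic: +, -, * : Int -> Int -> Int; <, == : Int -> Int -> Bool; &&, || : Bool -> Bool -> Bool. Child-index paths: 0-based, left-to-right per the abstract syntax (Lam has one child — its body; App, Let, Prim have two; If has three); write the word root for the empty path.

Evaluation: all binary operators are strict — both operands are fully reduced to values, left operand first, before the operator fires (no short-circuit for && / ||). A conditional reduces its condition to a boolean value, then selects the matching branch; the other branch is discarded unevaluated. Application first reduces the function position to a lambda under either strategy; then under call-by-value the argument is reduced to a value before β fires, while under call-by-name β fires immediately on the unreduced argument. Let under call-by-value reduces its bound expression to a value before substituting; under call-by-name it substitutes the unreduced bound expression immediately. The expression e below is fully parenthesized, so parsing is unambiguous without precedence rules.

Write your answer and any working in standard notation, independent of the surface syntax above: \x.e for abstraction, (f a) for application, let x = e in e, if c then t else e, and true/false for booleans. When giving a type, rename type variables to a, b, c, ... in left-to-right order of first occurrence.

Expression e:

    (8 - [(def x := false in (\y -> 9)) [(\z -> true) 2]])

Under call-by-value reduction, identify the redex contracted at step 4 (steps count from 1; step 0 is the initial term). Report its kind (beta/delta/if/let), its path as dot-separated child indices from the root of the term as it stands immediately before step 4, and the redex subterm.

Answer: delta at root : (8 - 9)

Working:
step 0: (8 - ((let x = false in (\y.9)) ((\z.true) 2)))
step 1: [let@1.0] (8 - ((\y.9) ((\z.true) 2)))
step 2: [beta@1.1] (8 - ((\y.9) true))
step 3: [beta@1] (8 - 9)
step 4: [delta@root] -1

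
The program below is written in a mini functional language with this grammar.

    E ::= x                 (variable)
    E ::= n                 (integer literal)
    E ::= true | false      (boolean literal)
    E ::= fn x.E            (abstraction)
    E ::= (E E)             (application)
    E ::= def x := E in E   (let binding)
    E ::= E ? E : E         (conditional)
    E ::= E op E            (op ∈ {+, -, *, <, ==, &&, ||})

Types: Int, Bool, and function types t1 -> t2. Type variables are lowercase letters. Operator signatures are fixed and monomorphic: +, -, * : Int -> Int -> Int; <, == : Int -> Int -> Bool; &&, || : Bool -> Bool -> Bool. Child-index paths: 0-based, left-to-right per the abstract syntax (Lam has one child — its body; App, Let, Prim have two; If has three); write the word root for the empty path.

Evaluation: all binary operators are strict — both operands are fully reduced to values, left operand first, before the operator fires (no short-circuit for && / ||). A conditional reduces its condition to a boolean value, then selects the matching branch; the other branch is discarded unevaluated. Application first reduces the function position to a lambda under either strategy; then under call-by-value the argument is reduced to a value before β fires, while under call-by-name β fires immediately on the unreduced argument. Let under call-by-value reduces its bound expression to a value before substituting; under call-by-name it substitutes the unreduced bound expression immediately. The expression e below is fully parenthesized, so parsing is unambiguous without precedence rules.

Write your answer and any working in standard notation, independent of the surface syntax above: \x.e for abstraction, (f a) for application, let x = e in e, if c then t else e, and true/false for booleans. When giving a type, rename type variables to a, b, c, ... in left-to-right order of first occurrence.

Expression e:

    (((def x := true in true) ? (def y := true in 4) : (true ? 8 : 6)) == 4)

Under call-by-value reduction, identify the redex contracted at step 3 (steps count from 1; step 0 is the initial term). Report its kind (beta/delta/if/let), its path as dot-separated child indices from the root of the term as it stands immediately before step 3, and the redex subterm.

Answer: let at 0 : (let y = true in 4)

Trace:
step 0: ((if (let x = true in true) then (let y = true in 4) else (if true then 8 else 6)) == 4)
step 1: [let@0.0] ((if true then (let y = true in 4) else (if true then 8 else 6)) == 4)
step 2: [if@0] ((let y = true in 4) == 4)
step 3: [let@0] (4 == 4)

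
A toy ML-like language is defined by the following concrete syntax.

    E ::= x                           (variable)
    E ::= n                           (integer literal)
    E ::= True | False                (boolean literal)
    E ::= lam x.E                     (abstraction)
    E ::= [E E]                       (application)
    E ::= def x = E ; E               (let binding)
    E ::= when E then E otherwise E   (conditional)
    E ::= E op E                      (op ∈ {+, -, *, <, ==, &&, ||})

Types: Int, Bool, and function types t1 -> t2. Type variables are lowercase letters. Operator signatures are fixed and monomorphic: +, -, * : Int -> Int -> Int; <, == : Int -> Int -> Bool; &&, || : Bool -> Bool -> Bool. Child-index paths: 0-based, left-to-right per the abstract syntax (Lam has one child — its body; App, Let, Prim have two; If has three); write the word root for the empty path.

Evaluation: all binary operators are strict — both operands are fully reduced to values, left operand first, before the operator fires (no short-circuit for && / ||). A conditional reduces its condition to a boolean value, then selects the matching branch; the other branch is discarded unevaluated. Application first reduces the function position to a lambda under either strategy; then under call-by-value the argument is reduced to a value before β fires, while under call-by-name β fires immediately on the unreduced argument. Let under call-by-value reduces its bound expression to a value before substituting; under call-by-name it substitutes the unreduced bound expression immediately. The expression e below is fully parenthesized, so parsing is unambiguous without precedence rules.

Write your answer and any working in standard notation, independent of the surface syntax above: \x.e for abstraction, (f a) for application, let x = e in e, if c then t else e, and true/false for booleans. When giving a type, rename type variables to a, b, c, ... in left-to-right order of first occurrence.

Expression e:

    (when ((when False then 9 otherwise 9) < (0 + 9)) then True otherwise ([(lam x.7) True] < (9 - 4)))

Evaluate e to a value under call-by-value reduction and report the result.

Answer: false

Trace:
step 0: (if ((if false then 9 else 9) < (0 + 9)) then true else (((\x.7) true) < (9 - 4)))
step 1: [if@0.0] (if (9 < (0 + 9)) then true else (((\x.7) true) < (9 - 4)))
step 2: [delta@0.1] (if (9 < 9) then true else (((\x.7) true) < (9 - 4)))
step 3: [delta@0] (if false then true else (((\x.7) true) < (9 - 4)))
step 4: [if@root] (((\x.7) true) < (9 - 4))
step 5: [beta@0] (7 < (9 - 4))
step 6: [delta@1] (7 < 5)
step 7: [delta@root] false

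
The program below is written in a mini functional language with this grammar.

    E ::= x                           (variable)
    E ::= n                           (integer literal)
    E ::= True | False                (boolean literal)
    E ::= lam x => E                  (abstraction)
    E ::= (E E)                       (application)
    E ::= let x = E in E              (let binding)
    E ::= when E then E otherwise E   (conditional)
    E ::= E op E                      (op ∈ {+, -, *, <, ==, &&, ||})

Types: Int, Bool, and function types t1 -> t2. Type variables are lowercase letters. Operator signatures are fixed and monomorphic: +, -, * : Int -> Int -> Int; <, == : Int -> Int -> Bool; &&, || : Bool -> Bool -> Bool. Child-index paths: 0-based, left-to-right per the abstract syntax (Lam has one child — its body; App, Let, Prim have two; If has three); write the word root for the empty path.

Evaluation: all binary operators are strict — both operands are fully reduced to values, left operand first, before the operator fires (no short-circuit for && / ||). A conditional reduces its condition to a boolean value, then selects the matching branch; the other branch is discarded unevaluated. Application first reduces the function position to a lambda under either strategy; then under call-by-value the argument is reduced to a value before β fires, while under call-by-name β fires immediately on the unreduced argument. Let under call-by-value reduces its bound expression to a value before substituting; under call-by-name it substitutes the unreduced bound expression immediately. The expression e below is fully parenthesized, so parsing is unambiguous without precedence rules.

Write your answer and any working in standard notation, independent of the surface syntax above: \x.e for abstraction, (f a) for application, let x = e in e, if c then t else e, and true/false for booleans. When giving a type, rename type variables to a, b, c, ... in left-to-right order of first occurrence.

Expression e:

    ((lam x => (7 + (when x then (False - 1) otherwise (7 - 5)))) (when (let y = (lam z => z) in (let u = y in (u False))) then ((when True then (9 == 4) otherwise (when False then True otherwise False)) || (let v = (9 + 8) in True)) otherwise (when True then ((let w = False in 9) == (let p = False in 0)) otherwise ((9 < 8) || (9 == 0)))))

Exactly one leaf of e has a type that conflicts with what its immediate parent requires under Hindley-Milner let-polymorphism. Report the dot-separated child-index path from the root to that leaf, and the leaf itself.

Answer: 0.0.1.1.0 : false

Trace:
  unify Int ~ Int
x : a
  unify a ~ Bool
  unify Bool ~ Int
  FAIL: mismatch Bool ~ Int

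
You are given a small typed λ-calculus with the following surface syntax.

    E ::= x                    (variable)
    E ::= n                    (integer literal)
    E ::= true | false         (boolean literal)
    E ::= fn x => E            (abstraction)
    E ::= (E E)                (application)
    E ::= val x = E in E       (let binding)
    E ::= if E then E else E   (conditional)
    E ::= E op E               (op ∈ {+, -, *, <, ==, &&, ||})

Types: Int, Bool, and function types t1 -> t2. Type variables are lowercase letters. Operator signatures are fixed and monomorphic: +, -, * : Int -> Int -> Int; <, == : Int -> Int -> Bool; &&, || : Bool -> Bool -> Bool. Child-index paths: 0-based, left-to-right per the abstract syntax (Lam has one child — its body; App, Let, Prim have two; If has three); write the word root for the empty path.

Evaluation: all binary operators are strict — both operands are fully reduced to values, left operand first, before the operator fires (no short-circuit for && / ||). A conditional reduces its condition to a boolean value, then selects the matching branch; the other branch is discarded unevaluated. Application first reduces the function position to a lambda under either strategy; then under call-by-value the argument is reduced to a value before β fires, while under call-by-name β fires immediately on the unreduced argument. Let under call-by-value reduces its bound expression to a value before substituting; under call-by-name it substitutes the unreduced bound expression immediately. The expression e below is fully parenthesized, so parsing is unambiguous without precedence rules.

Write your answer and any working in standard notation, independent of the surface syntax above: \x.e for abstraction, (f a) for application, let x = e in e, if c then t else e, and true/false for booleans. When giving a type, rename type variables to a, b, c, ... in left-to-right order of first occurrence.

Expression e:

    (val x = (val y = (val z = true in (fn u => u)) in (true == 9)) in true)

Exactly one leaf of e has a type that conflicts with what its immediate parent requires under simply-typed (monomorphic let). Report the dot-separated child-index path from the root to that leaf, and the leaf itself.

Derivation:
let z : Bool
u : a
\u._ : a -> a
let y : a -> a
  unify Bool ~ Int
  FAIL: mismatch Bool ~ Int

Answer: 0.1.0 : true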